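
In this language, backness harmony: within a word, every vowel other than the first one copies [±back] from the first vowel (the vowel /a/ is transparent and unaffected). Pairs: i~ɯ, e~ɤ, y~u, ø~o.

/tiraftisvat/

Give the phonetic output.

no segment meets the rule's conditions; no change.

[tiraftisvat]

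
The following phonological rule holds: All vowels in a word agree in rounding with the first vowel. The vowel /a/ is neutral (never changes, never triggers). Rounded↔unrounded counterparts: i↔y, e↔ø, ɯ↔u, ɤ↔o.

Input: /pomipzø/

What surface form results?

[pomypzø]

/i/ harmonizes with /o/ ([+round]) → [y]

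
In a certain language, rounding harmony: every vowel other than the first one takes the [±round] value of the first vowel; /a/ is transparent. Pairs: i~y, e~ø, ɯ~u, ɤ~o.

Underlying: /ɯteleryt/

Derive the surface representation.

[ɯtelerit]

/y/ harmonizes with /ɯ/ ([-round]) → [i]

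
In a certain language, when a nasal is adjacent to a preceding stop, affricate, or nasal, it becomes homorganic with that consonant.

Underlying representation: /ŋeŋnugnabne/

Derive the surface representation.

/n/ after /ŋ/ (velar) → [ŋ]
/n/ after /g/ (velar) → [ŋ]
/n/ after /b/ (labial) → [m]

[ŋeŋŋugŋabme]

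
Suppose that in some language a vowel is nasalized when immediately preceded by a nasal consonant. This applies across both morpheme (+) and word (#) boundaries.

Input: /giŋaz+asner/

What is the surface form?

[giŋãz+asnẽr]

/a/ after nasal /ŋ/ → [ã]
/e/ after nasal /n/ → [ẽ]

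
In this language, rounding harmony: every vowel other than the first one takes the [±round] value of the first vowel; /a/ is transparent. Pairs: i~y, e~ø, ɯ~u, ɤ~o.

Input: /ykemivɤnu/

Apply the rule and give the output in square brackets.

[ykømyvonu]

/e/ harmonizes with /y/ ([+round]) → [ø]
/i/ harmonizes with /y/ ([+round]) → [y]
/ɤ/ harmonizes with /y/ ([+round]) → [o]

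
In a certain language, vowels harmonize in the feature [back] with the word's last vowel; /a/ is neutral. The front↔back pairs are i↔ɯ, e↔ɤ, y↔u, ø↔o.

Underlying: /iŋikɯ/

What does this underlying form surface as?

/i/ harmonizes with /ɯ/ ([+back]) → [ɯ]
/i/ harmonizes with /ɯ/ ([+back]) → [ɯ]

[ɯŋɯkɯ]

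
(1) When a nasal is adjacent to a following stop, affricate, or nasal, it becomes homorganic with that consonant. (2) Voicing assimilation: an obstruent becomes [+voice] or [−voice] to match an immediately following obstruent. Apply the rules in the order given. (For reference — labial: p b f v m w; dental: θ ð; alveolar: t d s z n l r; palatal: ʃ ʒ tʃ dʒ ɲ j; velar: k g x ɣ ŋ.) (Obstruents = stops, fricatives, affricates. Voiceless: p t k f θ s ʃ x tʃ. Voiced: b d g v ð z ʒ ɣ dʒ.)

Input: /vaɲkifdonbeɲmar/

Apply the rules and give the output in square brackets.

Rule 1: /ɲ/ before /k/ (velar) → [ŋ]
Rule 1: /n/ before /b/ (labial) → [m]
Rule 1: /ɲ/ before /m/ (labial) → [m]
After rule 1: vaŋkifdombemmar
Rule 2: /f/ before /d/ (voiced) → [v]

[vaŋkivdombemmar]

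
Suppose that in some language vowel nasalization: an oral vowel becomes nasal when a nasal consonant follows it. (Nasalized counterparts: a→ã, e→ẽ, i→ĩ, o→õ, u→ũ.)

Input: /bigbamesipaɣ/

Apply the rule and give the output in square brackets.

[bigbãmesipaɣ]

/a/ before nasal /m/ → [ã]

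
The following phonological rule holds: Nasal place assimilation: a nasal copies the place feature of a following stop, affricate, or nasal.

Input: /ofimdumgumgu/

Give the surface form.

[ofinduŋguŋgu]

/m/ before /d/ (alveolar) → [n]
/m/ before /g/ (velar) → [ŋ]
/m/ before /g/ (velar) → [ŋ]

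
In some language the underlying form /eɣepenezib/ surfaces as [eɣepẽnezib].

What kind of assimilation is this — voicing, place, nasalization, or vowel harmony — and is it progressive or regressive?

nasalization, regressive

/e/→[ẽ].
Each target copies a feature from the following segment, so the direction is regressive.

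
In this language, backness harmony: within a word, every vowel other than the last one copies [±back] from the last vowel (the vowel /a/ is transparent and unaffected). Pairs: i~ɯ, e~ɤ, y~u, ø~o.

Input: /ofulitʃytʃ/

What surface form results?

/o/ harmonizes with /y/ ([-back]) → [ø]
/u/ harmonizes with /y/ ([-back]) → [y]

[øfylitʃytʃ]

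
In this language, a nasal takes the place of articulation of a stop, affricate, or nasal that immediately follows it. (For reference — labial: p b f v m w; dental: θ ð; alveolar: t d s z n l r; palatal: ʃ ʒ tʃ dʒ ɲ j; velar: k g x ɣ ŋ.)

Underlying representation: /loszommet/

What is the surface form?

no segment meets the rule's conditions; no change.

[loszommet]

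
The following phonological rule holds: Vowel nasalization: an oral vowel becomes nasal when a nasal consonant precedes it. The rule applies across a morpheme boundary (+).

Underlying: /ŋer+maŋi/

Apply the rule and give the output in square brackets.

[ŋẽr+mãŋĩ]

/e/ after nasal /ŋ/ → [ẽ]
/a/ after nasal /m/ → [ã]
/i/ after nasal /ŋ/ → [ĩ]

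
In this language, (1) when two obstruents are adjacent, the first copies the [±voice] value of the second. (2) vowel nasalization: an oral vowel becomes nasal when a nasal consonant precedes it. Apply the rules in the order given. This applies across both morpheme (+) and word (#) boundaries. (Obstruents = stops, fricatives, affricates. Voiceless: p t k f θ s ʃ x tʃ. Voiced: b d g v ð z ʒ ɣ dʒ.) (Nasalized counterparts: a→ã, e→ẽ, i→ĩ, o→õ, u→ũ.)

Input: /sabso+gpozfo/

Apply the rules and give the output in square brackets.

Rule 1: /b/ before /s/ (voiceless) → [p]
Rule 1: /g/ before /p/ (voiceless) → [k]
Rule 1: /z/ before /f/ (voiceless) → [s]
After rule 1: sapso+kposfo
Rule 2: no segment meets the rule's conditions; no change.

[sapso+kposfo]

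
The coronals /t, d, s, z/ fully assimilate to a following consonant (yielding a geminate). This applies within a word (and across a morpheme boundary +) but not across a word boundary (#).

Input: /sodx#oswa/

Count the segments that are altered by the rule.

/d/ before /x/ → [x] (total assimilation)
/s/ before /w/ → [w] (total assimilation)
2 segments change.

2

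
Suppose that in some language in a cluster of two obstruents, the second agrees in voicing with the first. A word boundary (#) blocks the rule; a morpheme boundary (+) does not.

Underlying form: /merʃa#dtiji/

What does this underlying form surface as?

/t/ after /d/ (voiced) → [d]

[merʃa#ddiji]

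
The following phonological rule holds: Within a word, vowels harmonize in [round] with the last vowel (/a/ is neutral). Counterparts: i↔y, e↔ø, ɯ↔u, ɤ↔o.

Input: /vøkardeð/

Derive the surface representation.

/ø/ harmonizes with /e/ ([-round]) → [e]

[vekardeð]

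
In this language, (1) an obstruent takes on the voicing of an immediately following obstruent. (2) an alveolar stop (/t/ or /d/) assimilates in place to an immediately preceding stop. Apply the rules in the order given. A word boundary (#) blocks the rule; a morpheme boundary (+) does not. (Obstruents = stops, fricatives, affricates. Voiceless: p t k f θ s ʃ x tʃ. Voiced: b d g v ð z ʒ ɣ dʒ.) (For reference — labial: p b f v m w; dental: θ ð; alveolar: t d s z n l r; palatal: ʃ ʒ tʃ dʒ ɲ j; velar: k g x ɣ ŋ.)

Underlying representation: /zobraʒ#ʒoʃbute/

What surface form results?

[zobraʒ#ʒoʒbute]

Rule 1: /ʃ/ before /b/ (voiced) → [ʒ]
After rule 1: zobraʒ#ʒoʒbute
Rule 2: no segment meets the rule's conditions; no change.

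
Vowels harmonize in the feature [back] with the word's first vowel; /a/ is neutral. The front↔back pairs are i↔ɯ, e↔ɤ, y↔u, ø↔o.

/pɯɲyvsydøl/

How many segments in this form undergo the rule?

/y/ harmonizes with /ɯ/ ([+back]) → [u]
/y/ harmonizes with /ɯ/ ([+back]) → [u]
/ø/ harmonizes with /ɯ/ ([+back]) → [o]
3 segments change.

3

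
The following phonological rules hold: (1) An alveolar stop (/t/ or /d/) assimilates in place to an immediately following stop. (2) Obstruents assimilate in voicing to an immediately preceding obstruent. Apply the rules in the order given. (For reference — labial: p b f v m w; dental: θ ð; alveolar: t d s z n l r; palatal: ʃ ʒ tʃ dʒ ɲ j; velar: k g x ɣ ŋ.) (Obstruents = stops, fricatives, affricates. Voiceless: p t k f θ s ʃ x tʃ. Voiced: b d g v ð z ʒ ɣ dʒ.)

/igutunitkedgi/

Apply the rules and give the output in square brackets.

[igutunikkeggi]

Rule 1: /t/ before /k/ (velar) → [k]
Rule 1: /d/ before /g/ (velar) → [g]
After rule 1: igutunikkeggi
Rule 2: no segment meets the rule's conditions; no change.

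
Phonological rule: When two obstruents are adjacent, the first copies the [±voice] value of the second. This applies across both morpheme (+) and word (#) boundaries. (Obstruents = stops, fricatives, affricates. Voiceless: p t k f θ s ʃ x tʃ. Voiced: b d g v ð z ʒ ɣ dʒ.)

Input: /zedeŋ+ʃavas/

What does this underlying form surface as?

[zedeŋ+ʃavas]

no segment meets the rule's conditions; no change.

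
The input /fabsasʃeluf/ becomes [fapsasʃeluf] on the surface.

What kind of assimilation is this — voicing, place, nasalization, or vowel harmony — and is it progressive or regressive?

voicing assimilation, regressive

/b/→[p].
Each target copies a feature from the following segment, so the direction is regressive.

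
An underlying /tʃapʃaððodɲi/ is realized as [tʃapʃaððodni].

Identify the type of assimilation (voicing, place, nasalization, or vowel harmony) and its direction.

/ɲ/→[n].
Each target copies a feature from the preceding segment, so the direction is progressive.

place assimilation, progressive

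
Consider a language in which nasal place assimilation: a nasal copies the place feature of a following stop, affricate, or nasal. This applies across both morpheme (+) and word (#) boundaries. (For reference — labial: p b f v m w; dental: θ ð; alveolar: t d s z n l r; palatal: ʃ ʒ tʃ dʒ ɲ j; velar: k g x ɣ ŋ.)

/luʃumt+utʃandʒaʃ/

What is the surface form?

/m/ before /t/ (alveolar) → [n]
/n/ before /dʒ/ (palatal) → [ɲ]

[luʃunt+utʃaɲdʒaʃ]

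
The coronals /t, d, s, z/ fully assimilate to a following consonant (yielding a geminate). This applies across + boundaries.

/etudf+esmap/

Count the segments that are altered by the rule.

2

/d/ before /f/ → [f] (total assimilation)
/s/ before /m/ → [m] (total assimilation)
2 segments change.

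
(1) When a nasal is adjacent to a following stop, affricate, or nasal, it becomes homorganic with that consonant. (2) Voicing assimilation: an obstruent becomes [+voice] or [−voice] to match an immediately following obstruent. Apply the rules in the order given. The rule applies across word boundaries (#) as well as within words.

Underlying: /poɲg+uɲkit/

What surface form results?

Rule 1: /ɲ/ before /g/ (velar) → [ŋ]
Rule 1: /ɲ/ before /k/ (velar) → [ŋ]
After rule 1: poŋg+uŋkit
Rule 2: no segment meets the rule's conditions; no change.

[poŋg+uŋkit]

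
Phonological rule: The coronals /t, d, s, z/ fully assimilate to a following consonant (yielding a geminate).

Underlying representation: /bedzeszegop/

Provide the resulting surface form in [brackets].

/d/ before /z/ → [z] (total assimilation)
/s/ before /z/ → [z] (total assimilation)

[bezzezzegop]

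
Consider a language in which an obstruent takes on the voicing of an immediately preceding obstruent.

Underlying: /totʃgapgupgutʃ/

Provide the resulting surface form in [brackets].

[totʃkapkupkutʃ]

/g/ after /tʃ/ (voiceless) → [k]
/g/ after /p/ (voiceless) → [k]
/g/ after /p/ (voiceless) → [k]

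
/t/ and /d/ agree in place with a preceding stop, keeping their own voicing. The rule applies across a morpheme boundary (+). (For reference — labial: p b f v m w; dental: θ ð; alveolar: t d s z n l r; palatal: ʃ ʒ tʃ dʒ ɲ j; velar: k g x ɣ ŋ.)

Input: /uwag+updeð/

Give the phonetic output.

/d/ after /p/ (labial) → [b]

[uwag+upbeð]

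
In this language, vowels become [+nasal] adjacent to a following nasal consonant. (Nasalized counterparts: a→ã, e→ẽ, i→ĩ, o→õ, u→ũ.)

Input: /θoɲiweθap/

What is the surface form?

/o/ before nasal /ɲ/ → [õ]

[θõɲiweθap]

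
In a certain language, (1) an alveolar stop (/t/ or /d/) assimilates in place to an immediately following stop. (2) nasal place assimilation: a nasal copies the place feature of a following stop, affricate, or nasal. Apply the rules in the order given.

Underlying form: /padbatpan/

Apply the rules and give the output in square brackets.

[pabbappan]

Rule 1: /d/ before /b/ (labial) → [b]
Rule 1: /t/ before /p/ (labial) → [p]
After rule 1: pabbappan
Rule 2: no segment meets the rule's conditions; no change.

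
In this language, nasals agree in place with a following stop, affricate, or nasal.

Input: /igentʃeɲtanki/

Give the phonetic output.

/n/ before /tʃ/ (palatal) → [ɲ]
/ɲ/ before /t/ (alveolar) → [n]
/n/ before /k/ (velar) → [ŋ]

[igeɲtʃentaŋki]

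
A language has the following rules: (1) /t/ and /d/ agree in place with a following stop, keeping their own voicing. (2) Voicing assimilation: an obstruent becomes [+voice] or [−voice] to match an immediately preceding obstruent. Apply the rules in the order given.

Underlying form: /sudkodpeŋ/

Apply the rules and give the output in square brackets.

[suggobbeŋ]

Rule 1: /d/ before /k/ (velar) → [g]
Rule 1: /d/ before /p/ (labial) → [b]
After rule 1: sugkobpeŋ
Rule 2: /k/ after /g/ (voiced) → [g]
Rule 2: /p/ after /b/ (voiced) → [b]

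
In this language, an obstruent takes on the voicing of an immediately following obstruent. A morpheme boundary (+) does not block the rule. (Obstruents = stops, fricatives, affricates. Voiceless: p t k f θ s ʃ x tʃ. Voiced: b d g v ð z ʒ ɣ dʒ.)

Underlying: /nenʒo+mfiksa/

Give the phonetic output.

[nenʒo+mfiksa]

no segment meets the rule's conditions; no change.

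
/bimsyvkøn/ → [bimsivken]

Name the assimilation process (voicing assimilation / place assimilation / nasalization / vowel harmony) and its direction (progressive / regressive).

/y/→[i] /ø/→[e].
Vowels agree with the first vowel, so the harmony is progressive.

vowel harmony, progressive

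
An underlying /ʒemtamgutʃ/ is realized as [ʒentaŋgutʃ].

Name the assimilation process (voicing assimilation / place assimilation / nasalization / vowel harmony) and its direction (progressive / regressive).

place assimilation, regressive

/m/→[n] /m/→[ŋ].
Each target copies a feature from the following segment, so the direction is regressive.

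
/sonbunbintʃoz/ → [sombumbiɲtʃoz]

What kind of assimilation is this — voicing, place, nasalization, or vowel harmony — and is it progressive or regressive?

/n/→[m] /n/→[m] /n/→[ɲ].
Each target copies a feature from the following segment, so the direction is regressive.

place assimilation, regressive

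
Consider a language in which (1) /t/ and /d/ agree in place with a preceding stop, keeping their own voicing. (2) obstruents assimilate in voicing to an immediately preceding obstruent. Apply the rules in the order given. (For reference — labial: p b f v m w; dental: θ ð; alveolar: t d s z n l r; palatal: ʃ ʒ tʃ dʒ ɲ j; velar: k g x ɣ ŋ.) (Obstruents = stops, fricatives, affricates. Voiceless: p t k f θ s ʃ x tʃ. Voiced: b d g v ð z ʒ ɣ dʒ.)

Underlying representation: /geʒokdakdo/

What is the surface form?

Rule 1: /d/ after /k/ (velar) → [g]
Rule 1: /d/ after /k/ (velar) → [g]
After rule 1: geʒokgakgo
Rule 2: /g/ after /k/ (voiceless) → [k]
Rule 2: /g/ after /k/ (voiceless) → [k]

[geʒokkakko]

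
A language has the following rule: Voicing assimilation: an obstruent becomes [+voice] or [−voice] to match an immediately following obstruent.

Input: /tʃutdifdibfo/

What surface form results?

/t/ before /d/ (voiced) → [d]
/f/ before /d/ (voiced) → [v]
/b/ before /f/ (voiceless) → [p]

[tʃuddivdipfo]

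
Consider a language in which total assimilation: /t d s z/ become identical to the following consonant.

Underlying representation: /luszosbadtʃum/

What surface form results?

/s/ before /z/ → [z] (total assimilation)
/s/ before /b/ → [b] (total assimilation)
/d/ before /tʃ/ → [tʃ] (total assimilation)

[luzzobbatʃtʃum]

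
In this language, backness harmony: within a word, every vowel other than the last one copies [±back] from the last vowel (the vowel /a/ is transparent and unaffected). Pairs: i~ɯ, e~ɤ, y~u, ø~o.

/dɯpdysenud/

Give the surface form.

[dɯpdusɤnud]

/y/ harmonizes with /u/ ([+back]) → [u]
/e/ harmonizes with /u/ ([+back]) → [ɤ]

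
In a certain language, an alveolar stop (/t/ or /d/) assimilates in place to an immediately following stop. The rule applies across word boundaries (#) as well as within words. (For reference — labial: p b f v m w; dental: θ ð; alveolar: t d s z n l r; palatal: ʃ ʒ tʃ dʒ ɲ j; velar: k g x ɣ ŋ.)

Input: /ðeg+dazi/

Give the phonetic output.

no segment meets the rule's conditions; no change.

[ðeg+dazi]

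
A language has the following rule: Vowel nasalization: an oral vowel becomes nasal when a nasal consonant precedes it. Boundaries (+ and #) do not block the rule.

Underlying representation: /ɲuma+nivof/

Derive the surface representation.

[ɲũmã+nĩvof]

/u/ after nasal /ɲ/ → [ũ]
/a/ after nasal /m/ → [ã]
/i/ after nasal /n/ → [ĩ]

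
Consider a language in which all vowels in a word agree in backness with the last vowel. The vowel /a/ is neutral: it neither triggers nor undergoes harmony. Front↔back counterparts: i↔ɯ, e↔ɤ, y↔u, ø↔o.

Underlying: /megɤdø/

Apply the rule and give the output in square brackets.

/ɤ/ harmonizes with /ø/ ([-back]) → [e]

[megedø]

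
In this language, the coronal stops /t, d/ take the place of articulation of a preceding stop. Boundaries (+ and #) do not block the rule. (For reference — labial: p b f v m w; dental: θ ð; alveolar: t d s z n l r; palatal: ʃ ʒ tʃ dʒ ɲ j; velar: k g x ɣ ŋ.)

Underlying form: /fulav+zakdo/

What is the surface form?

[fulav+zakgo]

/d/ after /k/ (velar) → [g]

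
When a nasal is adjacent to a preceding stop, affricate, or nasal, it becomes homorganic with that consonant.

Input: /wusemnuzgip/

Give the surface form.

/n/ after /m/ (labial) → [m]

[wusemmuzgip]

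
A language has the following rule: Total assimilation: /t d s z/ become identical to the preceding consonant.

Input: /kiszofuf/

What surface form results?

/z/ after /s/ → [s] (total assimilation)

[kissofuf]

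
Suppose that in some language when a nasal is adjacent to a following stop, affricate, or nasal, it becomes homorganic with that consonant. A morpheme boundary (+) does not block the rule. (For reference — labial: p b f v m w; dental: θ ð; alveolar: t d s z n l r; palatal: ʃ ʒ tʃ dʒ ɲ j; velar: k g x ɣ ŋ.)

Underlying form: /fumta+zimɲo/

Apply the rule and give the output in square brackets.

[funta+ziɲɲo]

/m/ before /t/ (alveolar) → [n]
/m/ before /ɲ/ (palatal) → [ɲ]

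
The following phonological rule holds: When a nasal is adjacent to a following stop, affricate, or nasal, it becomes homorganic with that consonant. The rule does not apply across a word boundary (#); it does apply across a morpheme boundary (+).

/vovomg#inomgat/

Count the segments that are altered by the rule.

/m/ before /g/ (velar) → [ŋ]
/m/ before /g/ (velar) → [ŋ]
2 segments change.

2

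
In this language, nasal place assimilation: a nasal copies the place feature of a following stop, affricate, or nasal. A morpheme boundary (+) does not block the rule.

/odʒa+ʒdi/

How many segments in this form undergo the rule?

No segment meets the rule's conditions.

0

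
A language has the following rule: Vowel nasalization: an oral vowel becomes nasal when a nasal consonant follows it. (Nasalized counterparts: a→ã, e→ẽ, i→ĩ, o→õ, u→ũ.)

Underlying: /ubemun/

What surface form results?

[ubẽmũn]

/e/ before nasal /m/ → [ẽ]
/u/ before nasal /n/ → [ũ]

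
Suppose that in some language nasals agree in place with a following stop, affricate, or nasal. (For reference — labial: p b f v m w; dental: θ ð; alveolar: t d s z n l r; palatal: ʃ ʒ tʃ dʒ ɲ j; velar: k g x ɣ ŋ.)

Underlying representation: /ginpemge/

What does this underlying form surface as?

[gimpeŋge]

/n/ before /p/ (labial) → [m]
/m/ before /g/ (velar) → [ŋ]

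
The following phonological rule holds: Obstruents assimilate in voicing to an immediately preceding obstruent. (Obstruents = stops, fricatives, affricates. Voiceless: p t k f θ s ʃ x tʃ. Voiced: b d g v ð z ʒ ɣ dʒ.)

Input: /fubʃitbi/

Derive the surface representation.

/ʃ/ after /b/ (voiced) → [ʒ]
/b/ after /t/ (voiceless) → [p]

[fubʒitpi]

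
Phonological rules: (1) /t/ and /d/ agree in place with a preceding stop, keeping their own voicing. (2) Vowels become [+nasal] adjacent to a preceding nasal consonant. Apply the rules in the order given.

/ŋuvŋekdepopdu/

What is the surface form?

Rule 1: /d/ after /k/ (velar) → [g]
Rule 1: /d/ after /p/ (labial) → [b]
After rule 1: ŋuvŋekgepopbu
Rule 2: /u/ after nasal /ŋ/ → [ũ]
Rule 2: /e/ after nasal /ŋ/ → [ẽ]

[ŋũvŋẽkgepopbu]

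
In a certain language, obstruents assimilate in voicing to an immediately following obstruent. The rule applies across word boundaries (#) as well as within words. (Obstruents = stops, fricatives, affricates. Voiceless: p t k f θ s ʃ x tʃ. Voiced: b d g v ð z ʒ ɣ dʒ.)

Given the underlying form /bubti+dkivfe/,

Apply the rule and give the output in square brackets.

[bupti+tkiffe]

/b/ before /t/ (voiceless) → [p]
/d/ before /k/ (voiceless) → [t]
/v/ before /f/ (voiceless) → [f]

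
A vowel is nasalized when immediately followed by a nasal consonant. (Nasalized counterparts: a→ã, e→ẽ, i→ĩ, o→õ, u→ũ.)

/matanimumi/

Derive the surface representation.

[matãnĩmũmi]

/a/ before nasal /n/ → [ã]
/i/ before nasal /m/ → [ĩ]
/u/ before nasal /m/ → [ũ]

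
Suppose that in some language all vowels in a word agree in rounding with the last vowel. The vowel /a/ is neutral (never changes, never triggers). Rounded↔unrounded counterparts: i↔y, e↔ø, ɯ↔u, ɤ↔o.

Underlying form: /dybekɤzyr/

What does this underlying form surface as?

/e/ harmonizes with /y/ ([+round]) → [ø]
/ɤ/ harmonizes with /y/ ([+round]) → [o]

[dybøkozyr]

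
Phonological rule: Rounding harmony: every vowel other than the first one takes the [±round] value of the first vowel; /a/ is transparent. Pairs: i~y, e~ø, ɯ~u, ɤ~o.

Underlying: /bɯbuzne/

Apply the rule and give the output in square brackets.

/u/ harmonizes with /ɯ/ ([-round]) → [ɯ]

[bɯbɯzne]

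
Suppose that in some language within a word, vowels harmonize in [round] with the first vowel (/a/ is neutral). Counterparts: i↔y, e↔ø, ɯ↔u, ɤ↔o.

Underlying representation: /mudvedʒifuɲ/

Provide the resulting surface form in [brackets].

[mudvødʒyfuɲ]

/e/ harmonizes with /u/ ([+round]) → [ø]
/i/ harmonizes with /u/ ([+round]) → [y]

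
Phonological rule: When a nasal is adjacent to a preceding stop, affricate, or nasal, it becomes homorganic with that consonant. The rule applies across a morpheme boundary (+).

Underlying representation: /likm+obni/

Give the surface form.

/m/ after /k/ (velar) → [ŋ]
/n/ after /b/ (labial) → [m]

[likŋ+obmi]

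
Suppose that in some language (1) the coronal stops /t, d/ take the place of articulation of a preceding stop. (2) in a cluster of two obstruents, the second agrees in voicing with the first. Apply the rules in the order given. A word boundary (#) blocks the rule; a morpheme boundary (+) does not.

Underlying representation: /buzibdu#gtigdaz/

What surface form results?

Rule 1: /d/ after /b/ (labial) → [b]
Rule 1: /t/ after /g/ (velar) → [k]
Rule 1: /d/ after /g/ (velar) → [g]
After rule 1: buzibbu#gkiggaz
Rule 2: /k/ after /g/ (voiced) → [g]

[buzibbu#ggiggaz]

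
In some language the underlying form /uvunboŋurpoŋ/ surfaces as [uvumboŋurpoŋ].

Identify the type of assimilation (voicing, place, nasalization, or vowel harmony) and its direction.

/n/→[m].
Each target copies a feature from the following segment, so the direction is regressive.

place assimilation, regressive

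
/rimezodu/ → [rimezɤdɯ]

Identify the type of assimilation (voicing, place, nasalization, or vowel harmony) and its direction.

/o/→[ɤ] /u/→[ɯ].
Vowels agree with the first vowel, so the harmony is progressive.

vowel harmony, progressive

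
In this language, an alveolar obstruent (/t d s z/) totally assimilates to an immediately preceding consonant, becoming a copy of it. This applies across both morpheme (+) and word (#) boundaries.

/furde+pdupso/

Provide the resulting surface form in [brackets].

[furre+ppuppo]

/d/ after /r/ → [r] (total assimilation)
/d/ after /p/ → [p] (total assimilation)
/s/ after /p/ → [p] (total assimilation)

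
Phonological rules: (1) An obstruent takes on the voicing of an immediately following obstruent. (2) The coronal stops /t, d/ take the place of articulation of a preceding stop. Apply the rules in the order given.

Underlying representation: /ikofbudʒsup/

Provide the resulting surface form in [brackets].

[ikovbutʃsup]

Rule 1: /f/ before /b/ (voiced) → [v]
Rule 1: /dʒ/ before /s/ (voiceless) → [tʃ]
After rule 1: ikovbutʃsup
Rule 2: no segment meets the rule's conditions; no change.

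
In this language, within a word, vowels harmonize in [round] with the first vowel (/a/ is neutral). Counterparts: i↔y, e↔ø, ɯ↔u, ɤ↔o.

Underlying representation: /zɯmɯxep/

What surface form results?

no segment meets the rule's conditions; no change.

[zɯmɯxep]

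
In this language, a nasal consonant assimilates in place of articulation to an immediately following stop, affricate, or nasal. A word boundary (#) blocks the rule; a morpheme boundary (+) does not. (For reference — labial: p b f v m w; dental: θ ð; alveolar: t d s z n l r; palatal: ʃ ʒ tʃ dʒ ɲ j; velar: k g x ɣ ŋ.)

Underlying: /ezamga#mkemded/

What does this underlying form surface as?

/m/ before /g/ (velar) → [ŋ]
/m/ before /k/ (velar) → [ŋ]
/m/ before /d/ (alveolar) → [n]

[ezaŋga#ŋkended]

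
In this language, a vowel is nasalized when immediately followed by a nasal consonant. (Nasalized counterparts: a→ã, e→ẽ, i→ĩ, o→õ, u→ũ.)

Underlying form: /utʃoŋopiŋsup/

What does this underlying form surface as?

/o/ before nasal /ŋ/ → [õ]
/i/ before nasal /ŋ/ → [ĩ]

[utʃõŋopĩŋsup]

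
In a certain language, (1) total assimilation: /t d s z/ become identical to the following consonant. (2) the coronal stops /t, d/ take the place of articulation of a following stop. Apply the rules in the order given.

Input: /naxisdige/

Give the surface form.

Rule 1: /s/ before /d/ → [d] (total assimilation)
After rule 1: naxiddige
Rule 2: no segment meets the rule's conditions; no change.

[naxiddige]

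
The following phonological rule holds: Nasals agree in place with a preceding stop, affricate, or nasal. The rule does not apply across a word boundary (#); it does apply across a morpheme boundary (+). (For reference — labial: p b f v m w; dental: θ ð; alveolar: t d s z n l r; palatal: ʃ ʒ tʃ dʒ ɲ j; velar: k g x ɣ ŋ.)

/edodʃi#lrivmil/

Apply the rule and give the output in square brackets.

[edodʃi#lrivmil]

no segment meets the rule's conditions; no change.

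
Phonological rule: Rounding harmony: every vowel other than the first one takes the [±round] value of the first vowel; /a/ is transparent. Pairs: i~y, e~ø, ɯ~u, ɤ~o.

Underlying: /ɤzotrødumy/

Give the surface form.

[ɤzɤtredɯmi]

/o/ harmonizes with /ɤ/ ([-round]) → [ɤ]
/ø/ harmonizes with /ɤ/ ([-round]) → [e]
/u/ harmonizes with /ɤ/ ([-round]) → [ɯ]
/y/ harmonizes with /ɤ/ ([-round]) → [i]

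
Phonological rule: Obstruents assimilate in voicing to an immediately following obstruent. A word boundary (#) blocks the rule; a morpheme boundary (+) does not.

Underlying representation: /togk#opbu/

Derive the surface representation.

[tokk#obbu]

/g/ before /k/ (voiceless) → [k]
/p/ before /b/ (voiced) → [b]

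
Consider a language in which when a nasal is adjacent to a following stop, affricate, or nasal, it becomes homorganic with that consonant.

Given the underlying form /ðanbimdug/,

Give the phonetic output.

/n/ before /b/ (labial) → [m]
/m/ before /d/ (alveolar) → [n]

[ðambindug]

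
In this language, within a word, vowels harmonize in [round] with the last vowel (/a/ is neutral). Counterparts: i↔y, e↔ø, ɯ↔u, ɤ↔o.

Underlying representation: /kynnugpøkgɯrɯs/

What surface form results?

[kinnɯgpekgɯrɯs]

/y/ harmonizes with /ɯ/ ([-round]) → [i]
/u/ harmonizes with /ɯ/ ([-round]) → [ɯ]
/ø/ harmonizes with /ɯ/ ([-round]) → [e]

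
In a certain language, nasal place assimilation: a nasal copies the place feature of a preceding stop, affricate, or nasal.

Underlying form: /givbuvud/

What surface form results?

no segment meets the rule's conditions; no change.

[givbuvud]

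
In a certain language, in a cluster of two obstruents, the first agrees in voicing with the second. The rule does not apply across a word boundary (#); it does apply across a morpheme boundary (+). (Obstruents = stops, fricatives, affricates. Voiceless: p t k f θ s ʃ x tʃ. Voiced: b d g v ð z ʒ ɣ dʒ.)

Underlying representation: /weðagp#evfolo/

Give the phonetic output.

/g/ before /p/ (voiceless) → [k]
/v/ before /f/ (voiceless) → [f]

[weðakp#effolo]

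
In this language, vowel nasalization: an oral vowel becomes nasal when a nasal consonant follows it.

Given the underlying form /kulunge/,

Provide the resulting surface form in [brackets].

[kulũnge]

/u/ before nasal /n/ → [ũ]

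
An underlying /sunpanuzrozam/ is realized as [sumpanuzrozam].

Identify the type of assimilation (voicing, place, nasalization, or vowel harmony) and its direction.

place assimilation, regressive

/n/→[m].
Each target copies a feature from the following segment, so the direction is regressive.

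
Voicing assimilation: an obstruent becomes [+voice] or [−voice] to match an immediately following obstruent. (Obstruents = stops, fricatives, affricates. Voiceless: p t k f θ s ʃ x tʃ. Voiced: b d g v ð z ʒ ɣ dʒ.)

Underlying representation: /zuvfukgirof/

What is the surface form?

/v/ before /f/ (voiceless) → [f]
/k/ before /g/ (voiced) → [g]

[zuffuggirof]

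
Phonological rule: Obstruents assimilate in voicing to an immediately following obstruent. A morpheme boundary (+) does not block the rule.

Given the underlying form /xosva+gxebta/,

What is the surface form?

[xozva+kxepta]

/s/ before /v/ (voiced) → [z]
/g/ before /x/ (voiceless) → [k]
/b/ before /t/ (voiceless) → [p]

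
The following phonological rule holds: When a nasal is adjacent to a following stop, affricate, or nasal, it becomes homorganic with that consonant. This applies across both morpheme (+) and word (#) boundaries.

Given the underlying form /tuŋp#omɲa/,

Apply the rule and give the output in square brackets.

[tump#oɲɲa]

/ŋ/ before /p/ (labial) → [m]
/m/ before /ɲ/ (palatal) → [ɲ]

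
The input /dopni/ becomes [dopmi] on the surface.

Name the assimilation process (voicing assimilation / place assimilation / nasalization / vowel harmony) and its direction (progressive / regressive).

/n/→[m].
Each target copies a feature from the preceding segment, so the direction is progressive.

place assimilation, progressive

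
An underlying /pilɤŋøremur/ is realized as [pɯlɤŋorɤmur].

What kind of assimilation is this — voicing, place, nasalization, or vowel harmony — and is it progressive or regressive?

vowel harmony, regressive

/i/→[ɯ] /ø/→[o] /e/→[ɤ].
Vowels agree with the last vowel, so the harmony is regressive.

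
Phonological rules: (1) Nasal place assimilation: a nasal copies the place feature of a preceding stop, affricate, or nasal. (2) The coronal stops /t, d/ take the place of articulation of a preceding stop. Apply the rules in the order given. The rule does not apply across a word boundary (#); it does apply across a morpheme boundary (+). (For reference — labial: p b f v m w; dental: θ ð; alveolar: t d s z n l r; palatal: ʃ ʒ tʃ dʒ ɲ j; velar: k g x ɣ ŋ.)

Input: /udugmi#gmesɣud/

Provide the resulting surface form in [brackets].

Rule 1: /m/ after /g/ (velar) → [ŋ]
Rule 1: /m/ after /g/ (velar) → [ŋ]
After rule 1: udugŋi#gŋesɣud
Rule 2: no segment meets the rule's conditions; no change.

[udugŋi#gŋesɣud]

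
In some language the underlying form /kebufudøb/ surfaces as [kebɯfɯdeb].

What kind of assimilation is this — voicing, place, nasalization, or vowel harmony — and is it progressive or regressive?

vowel harmony, progressive

/u/→[ɯ] /u/→[ɯ] /ø/→[e].
Vowels agree with the first vowel, so the harmony is progressive.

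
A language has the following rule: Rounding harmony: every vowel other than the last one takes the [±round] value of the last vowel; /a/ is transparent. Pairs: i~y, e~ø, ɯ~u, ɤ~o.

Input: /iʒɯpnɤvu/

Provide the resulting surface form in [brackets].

[yʒupnovu]

/i/ harmonizes with /u/ ([+round]) → [y]
/ɯ/ harmonizes with /u/ ([+round]) → [u]
/ɤ/ harmonizes with /u/ ([+round]) → [o]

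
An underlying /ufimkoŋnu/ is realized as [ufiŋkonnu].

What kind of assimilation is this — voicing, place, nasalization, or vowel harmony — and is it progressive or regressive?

place assimilation, regressive

/m/→[ŋ] /ŋ/→[n].
Each target copies a feature from the following segment, so the direction is regressive.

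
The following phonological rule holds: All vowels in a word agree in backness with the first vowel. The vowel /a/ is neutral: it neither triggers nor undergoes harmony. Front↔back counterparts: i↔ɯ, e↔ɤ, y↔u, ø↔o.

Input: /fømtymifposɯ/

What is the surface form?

/o/ harmonizes with /ø/ ([-back]) → [ø]
/ɯ/ harmonizes with /ø/ ([-back]) → [i]

[fømtymifpøsi]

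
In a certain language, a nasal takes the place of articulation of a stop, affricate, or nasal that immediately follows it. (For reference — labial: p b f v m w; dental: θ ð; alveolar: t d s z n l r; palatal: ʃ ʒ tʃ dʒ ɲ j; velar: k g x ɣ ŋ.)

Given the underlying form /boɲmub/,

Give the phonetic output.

/ɲ/ before /m/ (labial) → [m]

[bommub]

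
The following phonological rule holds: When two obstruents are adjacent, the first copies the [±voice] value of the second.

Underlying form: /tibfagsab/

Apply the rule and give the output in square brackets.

[tipfaksab]

/b/ before /f/ (voiceless) → [p]
/g/ before /s/ (voiceless) → [k]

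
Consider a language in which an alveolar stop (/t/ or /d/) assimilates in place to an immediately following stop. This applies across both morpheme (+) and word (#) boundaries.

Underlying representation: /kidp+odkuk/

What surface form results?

[kibp+ogkuk]

/d/ before /p/ (labial) → [b]
/d/ before /k/ (velar) → [g]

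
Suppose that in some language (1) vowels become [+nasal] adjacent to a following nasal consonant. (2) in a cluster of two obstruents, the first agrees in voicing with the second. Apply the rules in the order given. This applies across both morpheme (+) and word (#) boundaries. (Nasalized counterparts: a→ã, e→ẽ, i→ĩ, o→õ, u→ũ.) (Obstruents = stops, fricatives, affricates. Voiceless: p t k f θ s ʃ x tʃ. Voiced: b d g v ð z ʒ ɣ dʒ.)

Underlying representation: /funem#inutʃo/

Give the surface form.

Rule 1: /u/ before nasal /n/ → [ũ]
Rule 1: /e/ before nasal /m/ → [ẽ]
Rule 1: /i/ before nasal /n/ → [ĩ]
After rule 1: fũnẽm#ĩnutʃo
Rule 2: no segment meets the rule's conditions; no change.

[fũnẽm#ĩnutʃo]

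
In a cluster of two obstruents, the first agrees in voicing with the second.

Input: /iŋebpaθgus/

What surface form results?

[iŋeppaðgus]

/b/ before /p/ (voiceless) → [p]
/θ/ before /g/ (voiced) → [ð]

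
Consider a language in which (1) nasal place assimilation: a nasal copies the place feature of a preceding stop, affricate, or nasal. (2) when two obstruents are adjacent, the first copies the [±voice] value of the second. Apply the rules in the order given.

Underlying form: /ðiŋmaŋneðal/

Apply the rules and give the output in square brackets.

[ðiŋŋaŋŋeðal]

Rule 1: /m/ after /ŋ/ (velar) → [ŋ]
Rule 1: /n/ after /ŋ/ (velar) → [ŋ]
After rule 1: ðiŋŋaŋŋeðal
Rule 2: no segment meets the rule's conditions; no change.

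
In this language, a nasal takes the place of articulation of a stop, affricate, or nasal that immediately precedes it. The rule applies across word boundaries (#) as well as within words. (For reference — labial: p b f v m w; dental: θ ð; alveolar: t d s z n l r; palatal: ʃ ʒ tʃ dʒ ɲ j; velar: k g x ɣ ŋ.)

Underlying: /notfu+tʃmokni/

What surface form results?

/m/ after /tʃ/ (palatal) → [ɲ]
/n/ after /k/ (velar) → [ŋ]

[notfu+tʃɲokŋi]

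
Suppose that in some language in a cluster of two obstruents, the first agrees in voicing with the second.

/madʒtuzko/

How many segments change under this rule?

2

/dʒ/ before /t/ (voiceless) → [tʃ]
/z/ before /k/ (voiceless) → [s]
2 segments change.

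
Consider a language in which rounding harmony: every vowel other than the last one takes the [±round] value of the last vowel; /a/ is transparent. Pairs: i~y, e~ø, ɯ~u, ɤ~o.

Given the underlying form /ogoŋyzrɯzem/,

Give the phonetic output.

[ɤgɤŋizrɯzem]

/o/ harmonizes with /e/ ([-round]) → [ɤ]
/o/ harmonizes with /e/ ([-round]) → [ɤ]
/y/ harmonizes with /e/ ([-round]) → [i]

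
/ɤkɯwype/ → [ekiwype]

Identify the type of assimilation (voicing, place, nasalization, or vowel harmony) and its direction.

vowel harmony, regressive

/ɤ/→[e] /ɯ/→[i].
Vowels agree with the last vowel, so the harmony is regressive.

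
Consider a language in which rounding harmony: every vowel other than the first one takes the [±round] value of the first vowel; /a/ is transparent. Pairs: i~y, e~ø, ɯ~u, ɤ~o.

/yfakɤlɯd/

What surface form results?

[yfakolud]

/ɤ/ harmonizes with /y/ ([+round]) → [o]
/ɯ/ harmonizes with /y/ ([+round]) → [u]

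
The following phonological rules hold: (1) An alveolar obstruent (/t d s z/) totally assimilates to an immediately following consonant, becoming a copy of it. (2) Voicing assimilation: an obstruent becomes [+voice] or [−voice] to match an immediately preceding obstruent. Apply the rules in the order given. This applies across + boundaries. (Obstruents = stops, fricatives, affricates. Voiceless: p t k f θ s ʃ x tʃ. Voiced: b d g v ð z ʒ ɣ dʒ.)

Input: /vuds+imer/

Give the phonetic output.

Rule 1: /d/ before /s/ → [s] (total assimilation)
After rule 1: vuss+imer
Rule 2: no segment meets the rule's conditions; no change.

[vuss+imer]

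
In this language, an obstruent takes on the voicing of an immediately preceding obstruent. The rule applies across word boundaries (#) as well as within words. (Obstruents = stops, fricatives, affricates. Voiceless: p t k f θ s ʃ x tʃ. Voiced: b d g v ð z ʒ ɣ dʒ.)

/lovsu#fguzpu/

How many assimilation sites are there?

3

/s/ after /v/ (voiced) → [z]
/g/ after /f/ (voiceless) → [k]
/p/ after /z/ (voiced) → [b]
3 segments change.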